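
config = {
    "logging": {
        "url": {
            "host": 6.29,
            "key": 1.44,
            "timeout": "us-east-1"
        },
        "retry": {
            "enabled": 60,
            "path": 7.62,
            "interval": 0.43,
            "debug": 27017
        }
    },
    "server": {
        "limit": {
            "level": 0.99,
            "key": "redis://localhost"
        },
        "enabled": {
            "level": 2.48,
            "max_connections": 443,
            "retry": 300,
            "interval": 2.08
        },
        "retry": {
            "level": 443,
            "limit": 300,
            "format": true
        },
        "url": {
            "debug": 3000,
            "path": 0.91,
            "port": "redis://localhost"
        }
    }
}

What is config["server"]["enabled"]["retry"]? 300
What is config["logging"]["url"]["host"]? 6.29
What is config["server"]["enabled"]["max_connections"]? 443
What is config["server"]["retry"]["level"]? 443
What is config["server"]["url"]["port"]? "redis://localhost"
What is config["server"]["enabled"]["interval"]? 2.08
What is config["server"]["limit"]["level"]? 0.99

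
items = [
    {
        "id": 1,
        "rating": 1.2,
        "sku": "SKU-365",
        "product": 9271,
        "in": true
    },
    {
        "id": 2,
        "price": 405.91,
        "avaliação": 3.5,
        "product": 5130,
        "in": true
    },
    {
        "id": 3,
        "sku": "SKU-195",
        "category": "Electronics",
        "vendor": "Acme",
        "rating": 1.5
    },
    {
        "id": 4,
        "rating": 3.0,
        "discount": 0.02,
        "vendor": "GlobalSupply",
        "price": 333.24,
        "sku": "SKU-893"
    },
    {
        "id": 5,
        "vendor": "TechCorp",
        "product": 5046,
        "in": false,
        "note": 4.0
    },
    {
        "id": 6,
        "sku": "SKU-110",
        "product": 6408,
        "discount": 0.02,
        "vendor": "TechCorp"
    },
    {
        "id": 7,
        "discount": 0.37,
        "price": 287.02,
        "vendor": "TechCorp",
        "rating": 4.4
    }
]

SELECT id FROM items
[1, 2, 3, 4, 5, 6, 7]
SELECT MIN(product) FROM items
5046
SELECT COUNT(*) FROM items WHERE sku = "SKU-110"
1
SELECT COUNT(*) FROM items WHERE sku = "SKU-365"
1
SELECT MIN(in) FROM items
False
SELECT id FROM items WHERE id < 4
[1, 2, 3]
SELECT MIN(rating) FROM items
1.2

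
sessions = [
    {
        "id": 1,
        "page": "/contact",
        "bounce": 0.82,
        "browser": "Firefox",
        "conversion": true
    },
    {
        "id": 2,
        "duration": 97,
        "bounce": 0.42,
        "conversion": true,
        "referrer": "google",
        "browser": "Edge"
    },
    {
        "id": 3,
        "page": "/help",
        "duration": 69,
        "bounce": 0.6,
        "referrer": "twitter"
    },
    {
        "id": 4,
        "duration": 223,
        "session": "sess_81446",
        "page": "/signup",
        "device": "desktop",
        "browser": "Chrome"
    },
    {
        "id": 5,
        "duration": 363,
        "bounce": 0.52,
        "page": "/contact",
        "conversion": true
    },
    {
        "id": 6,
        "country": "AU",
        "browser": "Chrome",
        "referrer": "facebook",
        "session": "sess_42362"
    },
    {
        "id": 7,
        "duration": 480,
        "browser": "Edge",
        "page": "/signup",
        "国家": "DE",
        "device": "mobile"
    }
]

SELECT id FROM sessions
[1, 2, 3, 4, 5, 6, 7]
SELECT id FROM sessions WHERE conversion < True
[]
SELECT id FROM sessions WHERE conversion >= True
[1, 2, 5]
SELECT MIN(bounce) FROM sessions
0.42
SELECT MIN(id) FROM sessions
1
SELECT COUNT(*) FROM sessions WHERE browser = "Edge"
2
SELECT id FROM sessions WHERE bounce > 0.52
[1, 3]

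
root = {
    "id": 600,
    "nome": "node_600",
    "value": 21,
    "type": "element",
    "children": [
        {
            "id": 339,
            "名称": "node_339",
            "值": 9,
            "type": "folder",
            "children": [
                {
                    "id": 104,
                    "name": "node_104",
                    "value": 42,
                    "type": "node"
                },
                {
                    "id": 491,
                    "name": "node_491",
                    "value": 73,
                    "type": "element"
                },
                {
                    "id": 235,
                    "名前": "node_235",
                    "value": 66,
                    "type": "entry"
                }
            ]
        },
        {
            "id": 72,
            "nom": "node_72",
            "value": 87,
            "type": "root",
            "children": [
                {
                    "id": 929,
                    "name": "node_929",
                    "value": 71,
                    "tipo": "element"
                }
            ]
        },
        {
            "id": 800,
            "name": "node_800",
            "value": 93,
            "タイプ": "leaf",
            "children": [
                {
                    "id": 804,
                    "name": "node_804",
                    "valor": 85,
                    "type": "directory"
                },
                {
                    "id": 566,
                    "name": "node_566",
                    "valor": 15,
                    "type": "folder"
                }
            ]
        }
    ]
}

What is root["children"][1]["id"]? 72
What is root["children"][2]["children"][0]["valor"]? 85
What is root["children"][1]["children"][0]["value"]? 71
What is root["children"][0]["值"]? 9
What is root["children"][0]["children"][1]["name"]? "node_491"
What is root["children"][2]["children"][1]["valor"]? 15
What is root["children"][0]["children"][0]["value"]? 42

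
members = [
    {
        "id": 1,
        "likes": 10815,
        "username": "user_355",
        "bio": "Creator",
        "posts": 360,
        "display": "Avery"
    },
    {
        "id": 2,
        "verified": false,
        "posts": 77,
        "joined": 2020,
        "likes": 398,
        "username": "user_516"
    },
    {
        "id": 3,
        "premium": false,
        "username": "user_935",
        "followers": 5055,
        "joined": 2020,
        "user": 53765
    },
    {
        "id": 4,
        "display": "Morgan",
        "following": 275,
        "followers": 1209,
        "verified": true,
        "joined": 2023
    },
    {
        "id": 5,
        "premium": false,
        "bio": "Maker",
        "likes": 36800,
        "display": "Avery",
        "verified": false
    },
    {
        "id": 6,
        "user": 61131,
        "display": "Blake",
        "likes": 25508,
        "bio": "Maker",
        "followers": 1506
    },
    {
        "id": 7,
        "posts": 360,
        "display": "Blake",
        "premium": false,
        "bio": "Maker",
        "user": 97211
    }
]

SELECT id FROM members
[1, 2, 3, 4, 5, 6, 7]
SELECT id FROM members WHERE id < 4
[1, 2, 3]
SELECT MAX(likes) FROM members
36800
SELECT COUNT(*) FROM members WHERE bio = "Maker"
3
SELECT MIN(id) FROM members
1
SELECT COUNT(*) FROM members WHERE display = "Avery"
2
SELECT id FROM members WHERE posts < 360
[2]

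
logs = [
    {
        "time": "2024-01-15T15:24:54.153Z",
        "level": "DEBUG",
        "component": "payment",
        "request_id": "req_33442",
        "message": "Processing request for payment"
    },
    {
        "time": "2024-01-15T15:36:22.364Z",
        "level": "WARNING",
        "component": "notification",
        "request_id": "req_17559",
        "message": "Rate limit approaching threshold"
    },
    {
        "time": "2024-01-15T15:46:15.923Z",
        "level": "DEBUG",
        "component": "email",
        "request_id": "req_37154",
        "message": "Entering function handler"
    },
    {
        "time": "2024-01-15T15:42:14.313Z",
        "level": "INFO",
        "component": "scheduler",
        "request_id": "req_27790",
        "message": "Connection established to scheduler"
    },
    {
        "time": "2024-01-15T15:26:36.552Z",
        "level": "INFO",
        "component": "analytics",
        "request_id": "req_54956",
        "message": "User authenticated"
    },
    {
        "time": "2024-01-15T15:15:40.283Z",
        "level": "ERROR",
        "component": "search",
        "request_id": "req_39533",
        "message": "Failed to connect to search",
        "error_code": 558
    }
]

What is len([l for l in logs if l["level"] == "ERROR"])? 1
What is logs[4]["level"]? "INFO"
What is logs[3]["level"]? "INFO"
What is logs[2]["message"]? "Entering function handler"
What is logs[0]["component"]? "payment"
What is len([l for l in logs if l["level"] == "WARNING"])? 1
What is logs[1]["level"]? "WARNING"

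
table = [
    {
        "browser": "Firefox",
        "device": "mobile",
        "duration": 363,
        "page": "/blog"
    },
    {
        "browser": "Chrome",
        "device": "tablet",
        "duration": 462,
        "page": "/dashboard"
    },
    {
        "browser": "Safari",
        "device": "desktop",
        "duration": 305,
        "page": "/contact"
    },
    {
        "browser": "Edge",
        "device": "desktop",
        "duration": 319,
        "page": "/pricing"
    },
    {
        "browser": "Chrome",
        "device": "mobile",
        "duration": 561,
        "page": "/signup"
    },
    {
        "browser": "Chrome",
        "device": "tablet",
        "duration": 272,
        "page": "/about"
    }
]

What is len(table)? 6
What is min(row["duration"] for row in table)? 272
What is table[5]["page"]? "/about"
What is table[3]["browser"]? "Edge"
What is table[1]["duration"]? 462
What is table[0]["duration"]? 363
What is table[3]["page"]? "/pricing"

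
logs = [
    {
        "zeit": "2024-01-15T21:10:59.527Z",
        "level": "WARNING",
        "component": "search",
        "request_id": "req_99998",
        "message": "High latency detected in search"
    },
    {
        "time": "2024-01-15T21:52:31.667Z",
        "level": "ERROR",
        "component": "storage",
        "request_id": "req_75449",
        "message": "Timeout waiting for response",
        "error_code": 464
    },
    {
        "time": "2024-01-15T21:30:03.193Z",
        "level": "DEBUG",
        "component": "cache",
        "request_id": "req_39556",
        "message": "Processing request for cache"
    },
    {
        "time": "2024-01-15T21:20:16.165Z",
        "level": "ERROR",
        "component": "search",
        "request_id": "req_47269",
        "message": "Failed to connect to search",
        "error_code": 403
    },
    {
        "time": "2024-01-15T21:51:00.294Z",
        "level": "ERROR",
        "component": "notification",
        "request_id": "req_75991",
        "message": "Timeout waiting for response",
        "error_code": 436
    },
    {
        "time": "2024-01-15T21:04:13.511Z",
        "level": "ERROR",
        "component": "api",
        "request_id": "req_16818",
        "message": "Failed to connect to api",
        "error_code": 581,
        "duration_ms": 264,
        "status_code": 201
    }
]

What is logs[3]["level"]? "ERROR"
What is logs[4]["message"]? "Timeout waiting for response"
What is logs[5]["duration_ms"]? 264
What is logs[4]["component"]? "notification"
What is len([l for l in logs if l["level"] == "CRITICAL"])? 0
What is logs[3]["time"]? "2024-01-15T21:20:16.165Z"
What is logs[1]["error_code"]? 464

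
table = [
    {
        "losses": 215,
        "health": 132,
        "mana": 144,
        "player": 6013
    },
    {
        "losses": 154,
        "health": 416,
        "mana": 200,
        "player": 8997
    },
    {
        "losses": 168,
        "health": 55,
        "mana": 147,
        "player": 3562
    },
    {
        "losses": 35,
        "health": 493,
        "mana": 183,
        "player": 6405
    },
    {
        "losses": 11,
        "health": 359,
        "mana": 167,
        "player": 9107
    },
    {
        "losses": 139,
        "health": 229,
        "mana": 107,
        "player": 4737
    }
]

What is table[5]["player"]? 4737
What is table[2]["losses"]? 168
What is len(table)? 6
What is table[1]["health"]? 416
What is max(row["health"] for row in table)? 493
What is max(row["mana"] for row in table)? 200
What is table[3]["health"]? 493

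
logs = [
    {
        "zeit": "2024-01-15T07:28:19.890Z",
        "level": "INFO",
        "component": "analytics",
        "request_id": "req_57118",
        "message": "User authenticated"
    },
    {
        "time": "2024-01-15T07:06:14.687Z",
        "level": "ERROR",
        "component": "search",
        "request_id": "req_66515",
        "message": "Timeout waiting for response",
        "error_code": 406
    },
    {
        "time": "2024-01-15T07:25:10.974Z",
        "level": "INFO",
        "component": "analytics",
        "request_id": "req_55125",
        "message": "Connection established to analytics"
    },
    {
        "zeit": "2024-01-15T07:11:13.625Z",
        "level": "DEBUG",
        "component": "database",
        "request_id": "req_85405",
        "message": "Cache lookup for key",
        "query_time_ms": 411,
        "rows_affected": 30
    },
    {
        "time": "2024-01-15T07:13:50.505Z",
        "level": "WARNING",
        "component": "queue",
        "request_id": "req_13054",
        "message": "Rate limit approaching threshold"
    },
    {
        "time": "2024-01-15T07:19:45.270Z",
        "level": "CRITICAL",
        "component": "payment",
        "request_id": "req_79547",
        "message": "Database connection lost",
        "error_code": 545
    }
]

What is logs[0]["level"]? "INFO"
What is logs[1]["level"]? "ERROR"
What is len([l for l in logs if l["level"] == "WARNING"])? 1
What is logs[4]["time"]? "2024-01-15T07:13:50.505Z"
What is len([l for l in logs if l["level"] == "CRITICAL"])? 1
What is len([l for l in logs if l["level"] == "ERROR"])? 1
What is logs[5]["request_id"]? "req_79547"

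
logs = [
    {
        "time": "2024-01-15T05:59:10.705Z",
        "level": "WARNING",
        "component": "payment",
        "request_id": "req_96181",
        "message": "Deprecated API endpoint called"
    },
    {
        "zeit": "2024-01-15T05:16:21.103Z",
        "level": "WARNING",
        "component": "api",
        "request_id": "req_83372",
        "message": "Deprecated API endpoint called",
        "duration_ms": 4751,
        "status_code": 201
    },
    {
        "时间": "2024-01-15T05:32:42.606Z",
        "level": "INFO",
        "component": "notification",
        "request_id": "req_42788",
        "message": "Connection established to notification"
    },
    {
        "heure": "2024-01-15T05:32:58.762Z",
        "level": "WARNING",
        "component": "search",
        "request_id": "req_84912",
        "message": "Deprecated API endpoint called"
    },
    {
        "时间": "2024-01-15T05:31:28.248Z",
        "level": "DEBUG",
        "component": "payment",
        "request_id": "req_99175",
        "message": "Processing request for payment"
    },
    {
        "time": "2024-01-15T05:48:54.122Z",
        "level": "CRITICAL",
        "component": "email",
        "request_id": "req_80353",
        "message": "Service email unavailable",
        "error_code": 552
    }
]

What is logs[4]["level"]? "DEBUG"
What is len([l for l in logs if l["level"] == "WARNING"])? 3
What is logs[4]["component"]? "payment"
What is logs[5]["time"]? "2024-01-15T05:48:54.122Z"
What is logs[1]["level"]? "WARNING"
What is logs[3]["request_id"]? "req_84912"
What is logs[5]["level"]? "CRITICAL"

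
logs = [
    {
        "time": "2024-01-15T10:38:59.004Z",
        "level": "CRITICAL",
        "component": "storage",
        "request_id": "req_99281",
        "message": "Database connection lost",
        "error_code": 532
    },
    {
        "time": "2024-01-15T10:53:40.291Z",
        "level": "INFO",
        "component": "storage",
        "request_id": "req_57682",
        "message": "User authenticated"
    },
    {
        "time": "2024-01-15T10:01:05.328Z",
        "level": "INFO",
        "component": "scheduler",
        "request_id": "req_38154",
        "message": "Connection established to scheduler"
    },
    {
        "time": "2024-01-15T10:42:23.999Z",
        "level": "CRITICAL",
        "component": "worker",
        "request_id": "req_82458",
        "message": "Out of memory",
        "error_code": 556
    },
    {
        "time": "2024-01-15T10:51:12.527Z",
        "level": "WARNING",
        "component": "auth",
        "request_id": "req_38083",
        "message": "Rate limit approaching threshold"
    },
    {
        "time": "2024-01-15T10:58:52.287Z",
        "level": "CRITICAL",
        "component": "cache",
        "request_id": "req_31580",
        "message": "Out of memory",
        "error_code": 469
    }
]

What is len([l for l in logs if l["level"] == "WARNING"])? 1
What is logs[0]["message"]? "Database connection lost"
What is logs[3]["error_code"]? 556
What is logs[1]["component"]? "storage"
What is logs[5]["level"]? "CRITICAL"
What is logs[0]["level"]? "CRITICAL"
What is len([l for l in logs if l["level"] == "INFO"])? 2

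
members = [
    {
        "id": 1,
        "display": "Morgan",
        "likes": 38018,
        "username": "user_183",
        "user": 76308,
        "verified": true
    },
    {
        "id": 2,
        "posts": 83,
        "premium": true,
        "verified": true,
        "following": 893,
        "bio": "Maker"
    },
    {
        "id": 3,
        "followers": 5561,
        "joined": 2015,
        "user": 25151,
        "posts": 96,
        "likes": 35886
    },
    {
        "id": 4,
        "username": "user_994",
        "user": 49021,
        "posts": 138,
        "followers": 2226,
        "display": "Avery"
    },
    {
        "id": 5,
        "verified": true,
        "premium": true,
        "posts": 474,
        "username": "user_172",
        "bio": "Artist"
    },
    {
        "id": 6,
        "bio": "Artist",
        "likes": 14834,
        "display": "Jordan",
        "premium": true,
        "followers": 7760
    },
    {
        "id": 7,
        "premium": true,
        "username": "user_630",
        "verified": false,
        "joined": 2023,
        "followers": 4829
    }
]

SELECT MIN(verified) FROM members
False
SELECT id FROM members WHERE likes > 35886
[1]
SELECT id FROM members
[1, 2, 3, 4, 5, 6, 7]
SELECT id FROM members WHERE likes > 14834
[1, 3]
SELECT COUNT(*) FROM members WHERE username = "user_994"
1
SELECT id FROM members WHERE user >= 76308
[1]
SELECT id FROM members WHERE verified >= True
[1, 2, 5]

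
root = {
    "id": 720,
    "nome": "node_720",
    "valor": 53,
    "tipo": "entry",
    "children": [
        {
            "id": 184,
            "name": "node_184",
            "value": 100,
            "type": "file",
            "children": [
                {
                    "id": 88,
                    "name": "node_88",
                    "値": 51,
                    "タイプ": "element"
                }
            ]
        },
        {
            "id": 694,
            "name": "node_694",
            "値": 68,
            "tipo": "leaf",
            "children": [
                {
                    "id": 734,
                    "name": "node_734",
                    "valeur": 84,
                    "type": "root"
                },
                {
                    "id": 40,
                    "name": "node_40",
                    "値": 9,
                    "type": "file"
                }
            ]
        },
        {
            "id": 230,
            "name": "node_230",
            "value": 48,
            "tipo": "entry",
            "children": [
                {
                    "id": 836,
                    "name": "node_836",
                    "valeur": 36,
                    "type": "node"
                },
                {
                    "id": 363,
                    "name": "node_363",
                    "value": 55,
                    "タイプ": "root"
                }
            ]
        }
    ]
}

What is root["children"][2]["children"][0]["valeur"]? 36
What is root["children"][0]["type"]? "file"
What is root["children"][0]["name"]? "node_184"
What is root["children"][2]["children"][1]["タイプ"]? "root"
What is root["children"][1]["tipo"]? "leaf"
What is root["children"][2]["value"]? 48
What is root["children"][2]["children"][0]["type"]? "node"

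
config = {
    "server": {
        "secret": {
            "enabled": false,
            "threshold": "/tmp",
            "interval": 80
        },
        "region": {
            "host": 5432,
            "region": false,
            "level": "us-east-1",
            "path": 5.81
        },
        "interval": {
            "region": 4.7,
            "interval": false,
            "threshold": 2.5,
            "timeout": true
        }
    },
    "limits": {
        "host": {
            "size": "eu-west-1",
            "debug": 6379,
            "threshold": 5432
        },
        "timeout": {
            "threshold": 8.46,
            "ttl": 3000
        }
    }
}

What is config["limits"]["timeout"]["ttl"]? 3000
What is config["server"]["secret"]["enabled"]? False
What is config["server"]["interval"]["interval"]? False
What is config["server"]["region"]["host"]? 5432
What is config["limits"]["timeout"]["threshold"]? 8.46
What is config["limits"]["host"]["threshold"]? 5432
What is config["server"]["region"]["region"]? False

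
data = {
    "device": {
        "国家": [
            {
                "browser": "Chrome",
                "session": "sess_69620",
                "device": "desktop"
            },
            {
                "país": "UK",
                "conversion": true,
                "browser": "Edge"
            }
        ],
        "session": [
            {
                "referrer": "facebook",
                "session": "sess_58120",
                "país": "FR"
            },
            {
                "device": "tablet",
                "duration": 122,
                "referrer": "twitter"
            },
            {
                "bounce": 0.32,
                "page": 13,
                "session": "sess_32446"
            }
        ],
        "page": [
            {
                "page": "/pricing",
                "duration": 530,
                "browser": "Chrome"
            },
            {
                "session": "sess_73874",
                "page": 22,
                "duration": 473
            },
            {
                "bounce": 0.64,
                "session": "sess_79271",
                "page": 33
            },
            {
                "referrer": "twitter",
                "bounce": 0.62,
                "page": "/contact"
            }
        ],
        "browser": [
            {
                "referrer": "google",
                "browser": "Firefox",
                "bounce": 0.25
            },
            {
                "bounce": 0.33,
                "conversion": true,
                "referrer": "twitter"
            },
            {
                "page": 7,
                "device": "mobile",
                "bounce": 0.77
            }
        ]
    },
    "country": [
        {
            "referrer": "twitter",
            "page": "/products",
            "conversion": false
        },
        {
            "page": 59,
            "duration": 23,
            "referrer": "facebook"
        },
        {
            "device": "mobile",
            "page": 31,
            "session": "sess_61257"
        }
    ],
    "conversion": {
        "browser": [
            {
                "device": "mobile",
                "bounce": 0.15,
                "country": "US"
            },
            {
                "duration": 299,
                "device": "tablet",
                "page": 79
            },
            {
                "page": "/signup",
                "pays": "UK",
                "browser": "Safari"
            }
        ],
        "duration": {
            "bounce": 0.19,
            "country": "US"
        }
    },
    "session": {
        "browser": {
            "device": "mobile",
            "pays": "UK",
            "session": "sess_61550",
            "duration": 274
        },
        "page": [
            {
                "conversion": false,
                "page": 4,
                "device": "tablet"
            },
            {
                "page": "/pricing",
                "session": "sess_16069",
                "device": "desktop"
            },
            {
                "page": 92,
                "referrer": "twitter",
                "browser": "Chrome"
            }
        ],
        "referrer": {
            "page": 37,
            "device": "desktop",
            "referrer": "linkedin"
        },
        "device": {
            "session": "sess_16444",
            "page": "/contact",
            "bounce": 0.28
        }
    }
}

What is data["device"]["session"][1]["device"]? "tablet"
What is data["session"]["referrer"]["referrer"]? "linkedin"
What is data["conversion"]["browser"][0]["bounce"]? 0.15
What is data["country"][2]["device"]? "mobile"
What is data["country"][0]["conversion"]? False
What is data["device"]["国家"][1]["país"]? "UK"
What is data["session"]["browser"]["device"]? "mobile"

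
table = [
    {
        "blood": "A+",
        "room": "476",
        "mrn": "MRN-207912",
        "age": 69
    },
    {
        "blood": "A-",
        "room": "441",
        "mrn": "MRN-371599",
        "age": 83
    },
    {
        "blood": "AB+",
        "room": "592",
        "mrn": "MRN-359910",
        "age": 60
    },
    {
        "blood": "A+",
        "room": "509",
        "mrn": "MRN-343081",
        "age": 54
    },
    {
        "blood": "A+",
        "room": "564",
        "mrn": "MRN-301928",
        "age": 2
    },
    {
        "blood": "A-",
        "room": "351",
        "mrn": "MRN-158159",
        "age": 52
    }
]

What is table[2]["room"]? "592"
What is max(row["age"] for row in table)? 83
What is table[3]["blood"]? "A+"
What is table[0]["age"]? 69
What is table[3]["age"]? 54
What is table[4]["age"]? 2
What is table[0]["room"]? "476"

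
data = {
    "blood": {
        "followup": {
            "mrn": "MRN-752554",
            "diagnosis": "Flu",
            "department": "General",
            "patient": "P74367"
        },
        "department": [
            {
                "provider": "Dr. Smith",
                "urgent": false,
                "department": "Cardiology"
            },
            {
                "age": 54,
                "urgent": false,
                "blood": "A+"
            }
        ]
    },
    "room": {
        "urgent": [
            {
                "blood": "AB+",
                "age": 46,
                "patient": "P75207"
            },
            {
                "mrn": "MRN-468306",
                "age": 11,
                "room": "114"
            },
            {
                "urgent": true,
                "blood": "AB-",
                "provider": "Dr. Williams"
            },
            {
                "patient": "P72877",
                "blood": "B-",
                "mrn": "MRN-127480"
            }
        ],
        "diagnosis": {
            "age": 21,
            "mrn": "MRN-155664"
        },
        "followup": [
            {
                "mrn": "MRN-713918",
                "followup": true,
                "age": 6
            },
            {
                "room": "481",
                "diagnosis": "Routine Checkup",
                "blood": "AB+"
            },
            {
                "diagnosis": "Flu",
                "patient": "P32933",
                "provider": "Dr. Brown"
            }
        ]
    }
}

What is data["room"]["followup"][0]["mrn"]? "MRN-713918"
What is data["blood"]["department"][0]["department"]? "Cardiology"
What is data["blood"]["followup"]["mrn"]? "MRN-752554"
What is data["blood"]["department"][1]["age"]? 54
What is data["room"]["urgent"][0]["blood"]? "AB+"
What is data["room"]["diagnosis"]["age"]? 21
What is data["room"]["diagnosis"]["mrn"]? "MRN-155664"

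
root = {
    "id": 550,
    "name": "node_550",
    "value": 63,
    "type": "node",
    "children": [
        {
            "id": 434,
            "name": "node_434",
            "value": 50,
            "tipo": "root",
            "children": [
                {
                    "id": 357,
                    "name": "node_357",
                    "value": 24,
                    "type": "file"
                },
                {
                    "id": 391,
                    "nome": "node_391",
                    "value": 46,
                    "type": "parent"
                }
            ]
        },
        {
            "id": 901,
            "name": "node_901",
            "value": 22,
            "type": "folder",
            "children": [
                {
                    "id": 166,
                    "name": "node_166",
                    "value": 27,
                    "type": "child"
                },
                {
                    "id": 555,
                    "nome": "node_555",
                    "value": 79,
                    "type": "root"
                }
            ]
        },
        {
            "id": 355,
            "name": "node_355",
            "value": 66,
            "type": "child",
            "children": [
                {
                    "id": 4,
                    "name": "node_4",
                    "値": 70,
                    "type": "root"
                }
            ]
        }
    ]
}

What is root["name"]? "node_550"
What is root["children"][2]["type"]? "child"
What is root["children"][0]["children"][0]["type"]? "file"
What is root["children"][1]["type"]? "folder"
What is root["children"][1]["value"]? 22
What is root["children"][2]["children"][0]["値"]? 70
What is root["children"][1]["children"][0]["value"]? 27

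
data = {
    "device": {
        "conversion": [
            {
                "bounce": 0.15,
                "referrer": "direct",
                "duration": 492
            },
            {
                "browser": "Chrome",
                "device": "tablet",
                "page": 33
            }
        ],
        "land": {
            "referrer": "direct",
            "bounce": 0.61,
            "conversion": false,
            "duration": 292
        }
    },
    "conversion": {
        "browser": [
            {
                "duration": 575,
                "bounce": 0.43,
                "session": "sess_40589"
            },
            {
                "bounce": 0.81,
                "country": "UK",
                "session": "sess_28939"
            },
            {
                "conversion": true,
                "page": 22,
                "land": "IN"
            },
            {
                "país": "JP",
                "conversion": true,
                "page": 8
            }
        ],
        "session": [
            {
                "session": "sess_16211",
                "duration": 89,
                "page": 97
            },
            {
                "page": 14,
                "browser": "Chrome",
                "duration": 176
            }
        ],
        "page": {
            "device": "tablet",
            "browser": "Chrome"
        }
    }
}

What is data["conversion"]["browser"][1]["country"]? "UK"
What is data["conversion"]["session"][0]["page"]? 97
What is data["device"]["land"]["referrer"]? "direct"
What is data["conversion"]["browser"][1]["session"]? "sess_28939"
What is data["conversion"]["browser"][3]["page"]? 8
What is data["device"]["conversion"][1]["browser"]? "Chrome"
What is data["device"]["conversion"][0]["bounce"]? 0.15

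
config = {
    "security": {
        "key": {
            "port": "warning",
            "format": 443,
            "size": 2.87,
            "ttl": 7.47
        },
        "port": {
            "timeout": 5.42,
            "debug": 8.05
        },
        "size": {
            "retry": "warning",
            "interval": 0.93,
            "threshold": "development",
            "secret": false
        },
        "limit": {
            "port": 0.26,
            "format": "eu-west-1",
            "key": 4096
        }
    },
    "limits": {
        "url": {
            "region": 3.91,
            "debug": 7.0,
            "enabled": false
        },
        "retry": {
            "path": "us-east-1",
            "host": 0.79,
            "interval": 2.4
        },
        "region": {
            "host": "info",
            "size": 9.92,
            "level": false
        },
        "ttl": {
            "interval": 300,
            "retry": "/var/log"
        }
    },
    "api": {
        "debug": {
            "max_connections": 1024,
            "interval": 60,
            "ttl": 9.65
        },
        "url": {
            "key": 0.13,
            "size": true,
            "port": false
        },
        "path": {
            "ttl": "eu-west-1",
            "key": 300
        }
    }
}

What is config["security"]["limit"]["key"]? 4096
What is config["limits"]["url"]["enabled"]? False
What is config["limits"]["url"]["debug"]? 7.0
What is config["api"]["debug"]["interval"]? 60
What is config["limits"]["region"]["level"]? False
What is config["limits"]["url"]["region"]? 3.91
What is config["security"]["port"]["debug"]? 8.05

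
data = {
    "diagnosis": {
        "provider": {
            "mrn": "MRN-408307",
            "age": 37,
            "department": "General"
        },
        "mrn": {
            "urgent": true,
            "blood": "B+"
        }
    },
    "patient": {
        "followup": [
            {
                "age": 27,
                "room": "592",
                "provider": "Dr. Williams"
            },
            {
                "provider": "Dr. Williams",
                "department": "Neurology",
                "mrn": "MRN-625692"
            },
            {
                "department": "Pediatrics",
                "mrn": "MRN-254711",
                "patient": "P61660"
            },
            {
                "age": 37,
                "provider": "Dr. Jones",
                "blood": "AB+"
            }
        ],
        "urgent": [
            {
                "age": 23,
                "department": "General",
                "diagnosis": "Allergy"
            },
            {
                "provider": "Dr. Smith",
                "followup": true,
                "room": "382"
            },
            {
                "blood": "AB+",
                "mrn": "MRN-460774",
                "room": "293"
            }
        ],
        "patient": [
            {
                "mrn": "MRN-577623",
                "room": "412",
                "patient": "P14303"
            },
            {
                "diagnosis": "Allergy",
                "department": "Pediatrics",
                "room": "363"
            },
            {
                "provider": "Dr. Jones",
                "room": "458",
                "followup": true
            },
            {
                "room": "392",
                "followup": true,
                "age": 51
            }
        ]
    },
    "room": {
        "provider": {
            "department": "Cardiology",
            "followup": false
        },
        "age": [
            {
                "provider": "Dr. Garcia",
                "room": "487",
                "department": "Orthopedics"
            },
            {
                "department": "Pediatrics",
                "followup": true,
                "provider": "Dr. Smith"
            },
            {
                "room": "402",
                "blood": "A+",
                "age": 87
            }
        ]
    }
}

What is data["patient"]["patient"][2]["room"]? "458"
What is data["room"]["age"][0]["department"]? "Orthopedics"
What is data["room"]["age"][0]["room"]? "487"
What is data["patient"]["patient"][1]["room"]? "363"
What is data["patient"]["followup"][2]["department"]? "Pediatrics"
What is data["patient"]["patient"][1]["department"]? "Pediatrics"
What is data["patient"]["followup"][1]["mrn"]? "MRN-625692"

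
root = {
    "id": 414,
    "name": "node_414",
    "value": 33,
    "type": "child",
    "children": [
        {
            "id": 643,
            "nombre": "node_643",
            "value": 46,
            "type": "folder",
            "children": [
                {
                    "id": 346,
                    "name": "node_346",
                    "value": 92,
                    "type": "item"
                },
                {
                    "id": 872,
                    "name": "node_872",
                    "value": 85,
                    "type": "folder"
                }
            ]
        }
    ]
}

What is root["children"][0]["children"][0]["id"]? 346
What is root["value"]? 33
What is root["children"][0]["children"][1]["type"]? "folder"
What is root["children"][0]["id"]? 643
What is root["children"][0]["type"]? "folder"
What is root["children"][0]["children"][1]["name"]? "node_872"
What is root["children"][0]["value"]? 46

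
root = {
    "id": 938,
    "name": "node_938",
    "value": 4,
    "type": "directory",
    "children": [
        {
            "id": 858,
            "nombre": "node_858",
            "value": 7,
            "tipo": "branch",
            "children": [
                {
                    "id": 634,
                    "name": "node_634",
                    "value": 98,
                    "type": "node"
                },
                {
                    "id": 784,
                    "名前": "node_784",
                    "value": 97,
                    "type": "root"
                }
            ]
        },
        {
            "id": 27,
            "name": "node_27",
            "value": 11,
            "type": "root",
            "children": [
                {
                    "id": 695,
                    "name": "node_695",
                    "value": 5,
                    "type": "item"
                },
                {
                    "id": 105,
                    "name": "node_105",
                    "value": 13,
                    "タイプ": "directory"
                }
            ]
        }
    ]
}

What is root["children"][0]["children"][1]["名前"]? "node_784"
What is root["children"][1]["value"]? 11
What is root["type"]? "directory"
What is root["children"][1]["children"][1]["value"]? 13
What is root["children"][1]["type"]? "root"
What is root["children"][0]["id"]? 858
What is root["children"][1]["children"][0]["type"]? "item"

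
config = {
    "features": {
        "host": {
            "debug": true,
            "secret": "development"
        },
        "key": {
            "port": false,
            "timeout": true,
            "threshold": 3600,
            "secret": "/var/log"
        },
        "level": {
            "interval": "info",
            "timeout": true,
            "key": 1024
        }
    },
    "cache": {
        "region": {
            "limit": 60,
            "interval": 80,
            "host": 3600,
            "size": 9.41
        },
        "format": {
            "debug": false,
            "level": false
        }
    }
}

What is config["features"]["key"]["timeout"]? True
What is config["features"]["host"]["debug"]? True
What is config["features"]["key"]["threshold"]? 3600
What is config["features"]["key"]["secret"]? "/var/log"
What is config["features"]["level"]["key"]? 1024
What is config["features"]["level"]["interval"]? "info"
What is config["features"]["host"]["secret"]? "development"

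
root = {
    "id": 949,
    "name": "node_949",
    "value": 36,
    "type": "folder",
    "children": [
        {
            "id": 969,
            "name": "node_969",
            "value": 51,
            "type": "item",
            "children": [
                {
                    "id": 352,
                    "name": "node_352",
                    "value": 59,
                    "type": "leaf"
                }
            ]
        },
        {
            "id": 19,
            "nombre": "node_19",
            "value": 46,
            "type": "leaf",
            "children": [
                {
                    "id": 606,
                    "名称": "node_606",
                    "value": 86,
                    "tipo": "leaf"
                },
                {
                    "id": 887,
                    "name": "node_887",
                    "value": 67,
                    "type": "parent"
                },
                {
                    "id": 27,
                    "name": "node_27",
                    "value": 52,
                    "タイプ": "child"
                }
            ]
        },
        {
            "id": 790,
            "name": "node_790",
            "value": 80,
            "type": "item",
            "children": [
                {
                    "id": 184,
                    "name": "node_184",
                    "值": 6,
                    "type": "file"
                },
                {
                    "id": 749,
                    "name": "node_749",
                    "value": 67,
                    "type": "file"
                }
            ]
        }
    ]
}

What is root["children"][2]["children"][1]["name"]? "node_749"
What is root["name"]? "node_949"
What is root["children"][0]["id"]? 969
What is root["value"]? 36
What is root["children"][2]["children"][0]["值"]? 6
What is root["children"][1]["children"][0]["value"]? 86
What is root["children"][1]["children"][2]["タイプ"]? "child"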